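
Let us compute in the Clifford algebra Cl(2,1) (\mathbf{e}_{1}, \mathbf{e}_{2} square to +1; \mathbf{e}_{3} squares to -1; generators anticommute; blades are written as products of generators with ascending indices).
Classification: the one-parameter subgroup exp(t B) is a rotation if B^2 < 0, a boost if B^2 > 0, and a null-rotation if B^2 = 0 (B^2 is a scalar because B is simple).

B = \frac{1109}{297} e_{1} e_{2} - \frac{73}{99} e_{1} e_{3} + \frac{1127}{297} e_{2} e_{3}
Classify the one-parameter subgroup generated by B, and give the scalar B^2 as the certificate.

B^2 term by term: the squares give (\frac{1109}{297})^2*(e_{1} e_{2})^2 + (-\frac{73}{99})^2*(e_{1} e_{3})^2 + (\frac{1127}{297})^2*(e_{2} e_{3})^2 = \frac{1229881}{88209}*(-1) + \frac{5329}{9801}*(+1) + \frac{1270129}{88209}*(+1) = 1 (each basis 2-blade squares to minus the product of its generators' squares); cross terms between blades sharing an index anticommute and cancel. So B^2 = 1.
Answer: boost, certificate B^2 = 1. Check the certificate: B^2 = 1, and that sign is decisive whatever form B takes.


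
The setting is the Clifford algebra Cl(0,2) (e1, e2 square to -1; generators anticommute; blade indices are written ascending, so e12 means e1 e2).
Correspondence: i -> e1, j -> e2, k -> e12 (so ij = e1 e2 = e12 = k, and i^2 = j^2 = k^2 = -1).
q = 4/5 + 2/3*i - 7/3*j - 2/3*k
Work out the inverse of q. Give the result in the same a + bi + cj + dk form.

In blades: q = 4/5 + 2/3*e1 - 7/3*e2 - 2/3*e12.
With qbar = 4/5 - 2/3*e1 + 7/3*e2 + 2/3*e12 (scalar fixed, mapped units negated), q qbar = 523/75 (the sum of squared coefficients), so q^-1 = qbar / (523/75) = 60/523 - 50/523*e1 + 175/523*e2 + 50/523*e12; translating back:
Answer: 60/523 - 50/523*i + 175/523*j + 50/523*k


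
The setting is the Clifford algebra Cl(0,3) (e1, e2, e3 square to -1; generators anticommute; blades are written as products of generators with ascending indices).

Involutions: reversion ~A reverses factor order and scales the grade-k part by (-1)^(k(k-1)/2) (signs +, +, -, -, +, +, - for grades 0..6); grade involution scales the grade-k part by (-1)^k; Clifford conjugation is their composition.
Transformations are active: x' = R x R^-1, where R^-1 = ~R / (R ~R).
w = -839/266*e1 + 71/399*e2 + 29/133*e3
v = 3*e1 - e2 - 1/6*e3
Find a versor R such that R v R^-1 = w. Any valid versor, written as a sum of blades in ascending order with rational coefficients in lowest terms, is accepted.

The midline construction: v and w both square to -361/36, so reflecting in their sum -41/266*e1 - 328/399*e2 + 41/798*e3 exchanges them.
Answer: -41/266*e1 - 328/399*e2 + 41/798*e3


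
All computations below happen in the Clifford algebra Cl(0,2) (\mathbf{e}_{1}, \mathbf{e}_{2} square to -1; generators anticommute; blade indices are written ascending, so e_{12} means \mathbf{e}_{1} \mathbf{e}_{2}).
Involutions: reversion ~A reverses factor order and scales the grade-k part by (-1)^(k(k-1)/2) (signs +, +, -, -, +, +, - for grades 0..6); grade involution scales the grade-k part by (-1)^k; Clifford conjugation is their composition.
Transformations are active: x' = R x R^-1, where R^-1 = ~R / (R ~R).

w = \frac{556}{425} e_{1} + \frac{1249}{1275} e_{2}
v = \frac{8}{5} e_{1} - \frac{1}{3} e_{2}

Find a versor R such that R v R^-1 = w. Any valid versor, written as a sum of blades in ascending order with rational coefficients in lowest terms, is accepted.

R = v + w = \frac{1236}{425} e_{1} + \frac{824}{1275} e_{2} works: the equal norms (-\frac{601}{225}) guarantee its sandwich swaps v into w.
Answer: \frac{1236}{425} e_{1} + \frac{824}{1275} e_{2}


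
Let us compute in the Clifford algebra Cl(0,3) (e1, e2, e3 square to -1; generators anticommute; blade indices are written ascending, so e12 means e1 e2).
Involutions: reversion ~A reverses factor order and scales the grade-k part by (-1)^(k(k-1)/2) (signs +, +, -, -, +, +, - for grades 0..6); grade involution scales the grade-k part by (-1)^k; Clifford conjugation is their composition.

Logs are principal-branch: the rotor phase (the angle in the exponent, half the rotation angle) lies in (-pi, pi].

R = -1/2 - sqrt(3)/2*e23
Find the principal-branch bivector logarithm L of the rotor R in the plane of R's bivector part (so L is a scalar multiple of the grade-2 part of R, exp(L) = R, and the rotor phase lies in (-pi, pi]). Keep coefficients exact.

The scalar part of R is -1/2, so the principal-branch rotor phase is pinned; divide the bivector part by its sine to get the unit plane — L is the phase times that plane.
Concretely: cos(phase) = -1/2 gives phase = ±2*pi/3, and since phase/sin(phase) is even the sign is immaterial: L = (phase/sin(phase)) * <R>_2 = (4*sqrt(3)*pi/9) * <R>_2.
Answer: -2*pi/3*e23


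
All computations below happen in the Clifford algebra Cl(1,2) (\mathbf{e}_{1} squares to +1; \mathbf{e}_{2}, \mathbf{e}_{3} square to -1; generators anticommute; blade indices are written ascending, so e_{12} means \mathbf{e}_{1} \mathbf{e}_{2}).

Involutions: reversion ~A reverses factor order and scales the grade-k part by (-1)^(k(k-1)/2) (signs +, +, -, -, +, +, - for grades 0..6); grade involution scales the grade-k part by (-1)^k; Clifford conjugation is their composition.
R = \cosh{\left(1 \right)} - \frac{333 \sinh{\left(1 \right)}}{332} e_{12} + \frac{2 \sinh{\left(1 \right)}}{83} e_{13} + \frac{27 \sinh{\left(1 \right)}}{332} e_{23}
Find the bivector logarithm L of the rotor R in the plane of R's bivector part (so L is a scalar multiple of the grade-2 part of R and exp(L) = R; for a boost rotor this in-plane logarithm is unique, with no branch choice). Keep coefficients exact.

The scalar part of R is \cosh{\left(1 \right)}, so cosh pins the rapidity up to sign — the sign comes from the bivector part; dividing that part by sinh of the rapidity yields the plane, and the in-plane L = rapidity * plane is unique because the two sign choices cancel.
Concretely: cosh(rapidity) = \cosh{\left(1 \right)} gives rapidity = ±1, and since rapidity/sinh(rapidity) is even the sign is immaterial: L = (rapidity/sinh(rapidity)) * <R>_2 = (\frac{1}{\sinh{\left(1 \right)}}) * <R>_2.
Answer: - \frac{333}{332} e_{12} + \frac{2}{83} e_{13} + \frac{27}{332} e_{23}


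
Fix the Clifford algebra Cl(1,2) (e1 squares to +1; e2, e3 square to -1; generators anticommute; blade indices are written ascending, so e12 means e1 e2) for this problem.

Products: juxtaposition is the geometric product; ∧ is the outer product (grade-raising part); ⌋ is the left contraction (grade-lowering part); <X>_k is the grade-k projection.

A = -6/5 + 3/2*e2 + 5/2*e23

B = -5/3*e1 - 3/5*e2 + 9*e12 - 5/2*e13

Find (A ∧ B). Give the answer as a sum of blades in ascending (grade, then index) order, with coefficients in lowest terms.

step 1: 2*e1 + 18/25*e2 - 83/10*e12 + 3*e13 - 5/12*e123
Answer: 2*e1 + 18/25*e2 - 83/10*e12 + 3*e13 - 5/12*e123


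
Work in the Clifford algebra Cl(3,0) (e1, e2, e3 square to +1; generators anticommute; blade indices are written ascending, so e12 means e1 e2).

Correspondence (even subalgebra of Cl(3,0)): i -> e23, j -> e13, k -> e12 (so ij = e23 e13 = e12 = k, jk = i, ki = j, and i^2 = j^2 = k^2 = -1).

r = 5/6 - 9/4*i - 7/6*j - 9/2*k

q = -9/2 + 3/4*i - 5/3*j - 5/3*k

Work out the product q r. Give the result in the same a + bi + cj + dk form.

In blades: q = -9/2 - 5/3*e12 - 5/3*e13 + 3/4*e23, r = 5/6 - 9/2*e12 - 7/6*e13 - 9/4*e23.
Distribute q over r term by term (generator squares from the signature, products reordered to ascending indices): (-9/2)*r = -15/4 + 81/4*e12 + 21/4*e13 + 81/8*e23; (-5/3*e12)*r = -15/2 - 25/18*e12 + 15/4*e13 - 35/18*e23; (-5/3*e13)*r = -35/18 - 15/4*e12 - 25/18*e13 + 15/2*e23; (3/4*e23)*r = 27/16 - 7/8*e12 + 27/8*e13 + 5/8*e23.
Sum: -1657/144 + 1025/72*e12 + 791/72*e13 + 587/36*e23; translating back through the correspondence:
Answer: -1657/144 + 587/36*i + 791/72*j + 1025/72*k


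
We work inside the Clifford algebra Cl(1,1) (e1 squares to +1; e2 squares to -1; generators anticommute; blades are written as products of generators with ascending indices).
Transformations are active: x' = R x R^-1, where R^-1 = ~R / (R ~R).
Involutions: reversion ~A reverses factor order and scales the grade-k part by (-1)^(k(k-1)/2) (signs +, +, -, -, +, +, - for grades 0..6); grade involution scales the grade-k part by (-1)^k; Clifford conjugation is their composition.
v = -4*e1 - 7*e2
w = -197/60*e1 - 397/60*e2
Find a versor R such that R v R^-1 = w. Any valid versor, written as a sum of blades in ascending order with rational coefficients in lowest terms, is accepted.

A norm check does it: q(v) = q(w) = -33, hence R = v + w = -437/60*e1 - 817/60*e2 realises the map — parallel part kept, (v - w)/2 negated, v carried to w.
Answer: -437/60*e1 - 817/60*e2


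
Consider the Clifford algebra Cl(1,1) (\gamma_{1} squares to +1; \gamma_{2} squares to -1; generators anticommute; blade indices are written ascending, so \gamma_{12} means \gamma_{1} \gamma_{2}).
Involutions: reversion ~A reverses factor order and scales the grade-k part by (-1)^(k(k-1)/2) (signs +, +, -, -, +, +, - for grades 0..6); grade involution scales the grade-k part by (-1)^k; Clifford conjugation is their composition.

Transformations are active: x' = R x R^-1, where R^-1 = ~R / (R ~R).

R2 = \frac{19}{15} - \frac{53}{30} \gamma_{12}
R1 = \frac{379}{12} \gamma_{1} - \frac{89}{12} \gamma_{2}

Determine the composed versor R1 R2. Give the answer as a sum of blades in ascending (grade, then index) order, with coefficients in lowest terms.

Distribute over the terms of R1 (each basis-blade product reordered to ascending indices, repeated generators contracted through their squares):
(\frac{379}{12} \gamma_{1}) R2 = \frac{7201}{180} \gamma_{1} - \frac{20087}{360} \gamma_{2}
(-\frac{89}{12} \gamma_{2}) R2 = \frac{4717}{360} \gamma_{1} - \frac{1691}{180} \gamma_{2}
Summing the partial products and collecting blades:
Answer: \frac{6373}{120} \gamma_{1} - \frac{7823}{120} \gamma_{2}


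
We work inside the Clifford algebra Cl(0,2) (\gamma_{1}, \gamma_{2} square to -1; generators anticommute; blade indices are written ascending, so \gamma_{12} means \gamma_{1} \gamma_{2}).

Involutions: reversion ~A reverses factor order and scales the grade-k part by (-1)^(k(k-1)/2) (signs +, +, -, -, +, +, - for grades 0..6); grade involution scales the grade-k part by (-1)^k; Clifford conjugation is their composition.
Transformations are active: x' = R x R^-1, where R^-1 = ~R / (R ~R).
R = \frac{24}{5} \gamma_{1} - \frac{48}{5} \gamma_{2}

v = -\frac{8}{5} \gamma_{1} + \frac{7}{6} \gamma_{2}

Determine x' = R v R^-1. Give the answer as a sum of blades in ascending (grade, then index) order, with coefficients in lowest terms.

~R = \frac{24}{5} \gamma_{1} - \frac{48}{5} \gamma_{2}, and R ~R = -\frac{576}{5}, so R^-1 = ~R / (-\frac{576}{5}).
R v = \frac{472}{25} - \frac{244}{25} \gamma_{12}
Answer: \frac{2}{75} \gamma_{1} + \frac{99}{50} \gamma_{2}


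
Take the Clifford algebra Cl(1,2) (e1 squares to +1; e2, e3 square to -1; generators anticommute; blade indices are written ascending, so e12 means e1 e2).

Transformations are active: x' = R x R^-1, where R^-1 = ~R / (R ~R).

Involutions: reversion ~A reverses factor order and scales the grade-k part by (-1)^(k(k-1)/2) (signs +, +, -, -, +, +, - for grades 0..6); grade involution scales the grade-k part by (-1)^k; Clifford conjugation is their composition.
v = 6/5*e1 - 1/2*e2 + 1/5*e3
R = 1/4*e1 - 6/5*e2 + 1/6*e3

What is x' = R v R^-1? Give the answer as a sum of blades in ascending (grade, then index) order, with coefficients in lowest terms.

~R = 1/4*e1 - 6/5*e2 + 1/6*e3, and R ~R = -5059/3600, so R^-1 = ~R / (-5059/3600).
R v = -1/3 + 263/200*e12 - 3/20*e13 - 47/300*e23
Answer: -27354/25295*e1 - 701/10118*e2 - 3059/25295*e3


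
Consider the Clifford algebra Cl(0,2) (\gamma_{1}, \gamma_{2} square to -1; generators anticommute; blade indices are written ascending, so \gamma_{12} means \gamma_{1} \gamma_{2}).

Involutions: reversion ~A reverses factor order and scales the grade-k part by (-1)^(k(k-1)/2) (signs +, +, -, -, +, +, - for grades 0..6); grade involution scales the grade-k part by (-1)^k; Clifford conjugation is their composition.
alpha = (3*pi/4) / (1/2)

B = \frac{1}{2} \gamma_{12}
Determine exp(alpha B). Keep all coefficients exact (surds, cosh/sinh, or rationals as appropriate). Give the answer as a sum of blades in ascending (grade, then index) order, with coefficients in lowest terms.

B^2 = (\frac{1}{2})^2*(\gamma_{12})^2 = \frac{1}{4}*(-1) = -\frac{1}{4} (a basis 2-blade squares to minus the product of its generators' squares).
B^2 = -\frac{1}{4} — circular case — the even/odd split gives cos and sin: l = \frac{1}{2}, alpha*l = \frac{3 \pi}{4}, so exp(alpha B) = cos(\frac{3 \pi}{4}) + (sin(\frac{3 \pi}{4})/(\frac{1}{2}))*B = - \frac{\sqrt{2}}{2} + (\sqrt{2})*B.
Answer: - \frac{\sqrt{2}}{2} + \frac{\sqrt{2}}{2} \gamma_{12}


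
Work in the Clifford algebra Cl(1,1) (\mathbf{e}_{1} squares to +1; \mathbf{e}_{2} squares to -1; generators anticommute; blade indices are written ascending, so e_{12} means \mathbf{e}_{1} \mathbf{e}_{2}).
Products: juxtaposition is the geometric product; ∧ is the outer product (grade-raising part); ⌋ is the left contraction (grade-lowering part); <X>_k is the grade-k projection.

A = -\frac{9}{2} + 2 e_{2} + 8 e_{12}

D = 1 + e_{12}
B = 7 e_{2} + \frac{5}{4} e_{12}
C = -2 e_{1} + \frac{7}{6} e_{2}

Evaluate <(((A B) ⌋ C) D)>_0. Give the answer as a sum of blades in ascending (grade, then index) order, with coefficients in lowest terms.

step 1: -4 - \frac{107}{2} e_{1} - \frac{63}{2} e_{2} - \frac{45}{8} e_{12}
step 2: \frac{575}{4} + 8 e_{1} - \frac{14}{3} e_{2}
step 3: \frac{575}{4} + \frac{10}{3} e_{1} + \frac{10}{3} e_{2} + \frac{575}{4} e_{12}
step 4: \frac{575}{4}
Answer: \frac{575}{4}


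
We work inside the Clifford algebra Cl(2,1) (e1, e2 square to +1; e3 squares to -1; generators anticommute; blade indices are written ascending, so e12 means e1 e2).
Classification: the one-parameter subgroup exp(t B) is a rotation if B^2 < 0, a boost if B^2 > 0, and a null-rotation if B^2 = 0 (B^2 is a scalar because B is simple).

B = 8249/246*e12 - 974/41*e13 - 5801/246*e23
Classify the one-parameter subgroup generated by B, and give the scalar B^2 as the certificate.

B^2 term by term: the squares give (8249/246)^2*(e12)^2 + (-974/41)^2*(e13)^2 + (-5801/246)^2*(e23)^2 = 68046001/60516*(-1) + 948676/1681*(+1) + 33651601/60516*(+1) = -4 (each basis 2-blade squares to minus the product of its generators' squares); cross terms between blades sharing an index anticommute and cancel. So B^2 = -4.
Answer: rotation, certificate B^2 = -4. Check the certificate: B^2 = -4, and that sign is decisive whatever form B takes.


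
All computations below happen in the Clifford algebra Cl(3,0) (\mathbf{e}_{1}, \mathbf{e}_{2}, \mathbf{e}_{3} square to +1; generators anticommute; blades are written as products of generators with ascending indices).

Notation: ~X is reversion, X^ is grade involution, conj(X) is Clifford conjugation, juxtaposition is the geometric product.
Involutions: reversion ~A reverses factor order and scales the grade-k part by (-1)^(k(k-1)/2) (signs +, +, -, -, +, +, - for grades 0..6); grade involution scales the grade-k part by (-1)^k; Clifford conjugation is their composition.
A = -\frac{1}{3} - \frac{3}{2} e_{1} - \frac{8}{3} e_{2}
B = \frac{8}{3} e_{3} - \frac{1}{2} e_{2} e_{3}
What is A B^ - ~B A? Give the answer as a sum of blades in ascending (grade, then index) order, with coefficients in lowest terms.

first term: \frac{20}{9} e_{3} + 4 e_{1} e_{3} + \frac{131}{18} e_{2} e_{3} + \frac{3}{4} e_{1} e_{2} e_{3}
second term: \frac{4}{9} e_{3} + 4 e_{1} e_{3} + \frac{125}{18} e_{2} e_{3} - \frac{3}{4} e_{1} e_{2} e_{3}
Answer: \frac{16}{9} e_{3} + \frac{1}{3} e_{2} e_{3} + \frac{3}{2} e_{1} e_{2} e_{3}


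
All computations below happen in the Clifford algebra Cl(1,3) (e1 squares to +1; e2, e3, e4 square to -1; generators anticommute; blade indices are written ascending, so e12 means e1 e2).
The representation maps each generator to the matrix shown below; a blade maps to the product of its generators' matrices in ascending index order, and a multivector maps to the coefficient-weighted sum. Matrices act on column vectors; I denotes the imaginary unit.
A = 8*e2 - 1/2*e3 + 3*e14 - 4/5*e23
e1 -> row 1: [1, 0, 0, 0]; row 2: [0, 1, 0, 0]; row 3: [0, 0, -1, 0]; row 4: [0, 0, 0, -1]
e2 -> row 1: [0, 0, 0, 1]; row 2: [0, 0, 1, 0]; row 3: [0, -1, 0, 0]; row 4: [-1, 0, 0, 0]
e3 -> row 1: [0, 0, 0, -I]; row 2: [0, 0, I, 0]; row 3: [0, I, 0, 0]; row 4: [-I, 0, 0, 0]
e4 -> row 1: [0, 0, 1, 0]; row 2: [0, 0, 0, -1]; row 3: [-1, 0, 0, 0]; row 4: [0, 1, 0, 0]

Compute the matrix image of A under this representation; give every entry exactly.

Bivector images (products of the table entries): rho(e14) = rho(e1)rho(e4) = row 1: [0, 0, 1, 0]; row 2: [0, 0, 0, -1]; row 3: [1, 0, 0, 0]; row 4: [0, -1, 0, 0]; rho(e23) = rho(e2)rho(e3) = row 1: [-I, 0, 0, 0]; row 2: [0, I, 0, 0]; row 3: [0, 0, -I, 0]; row 4: [0, 0, 0, I].
M = (8)*rho(e2) + (-1/2)*rho(e3) + (3)*rho(e14) + (-4/5)*rho(e23), summed entrywise:
Answer: row 1: [4*I/5, 0, 3, 8 + I/2]; row 2: [0, -4*I/5, 8 - I/2, -3]; row 3: [3, -8 - I/2, 4*I/5, 0]; row 4: [-8 + I/2, -3, 0, -4*I/5]


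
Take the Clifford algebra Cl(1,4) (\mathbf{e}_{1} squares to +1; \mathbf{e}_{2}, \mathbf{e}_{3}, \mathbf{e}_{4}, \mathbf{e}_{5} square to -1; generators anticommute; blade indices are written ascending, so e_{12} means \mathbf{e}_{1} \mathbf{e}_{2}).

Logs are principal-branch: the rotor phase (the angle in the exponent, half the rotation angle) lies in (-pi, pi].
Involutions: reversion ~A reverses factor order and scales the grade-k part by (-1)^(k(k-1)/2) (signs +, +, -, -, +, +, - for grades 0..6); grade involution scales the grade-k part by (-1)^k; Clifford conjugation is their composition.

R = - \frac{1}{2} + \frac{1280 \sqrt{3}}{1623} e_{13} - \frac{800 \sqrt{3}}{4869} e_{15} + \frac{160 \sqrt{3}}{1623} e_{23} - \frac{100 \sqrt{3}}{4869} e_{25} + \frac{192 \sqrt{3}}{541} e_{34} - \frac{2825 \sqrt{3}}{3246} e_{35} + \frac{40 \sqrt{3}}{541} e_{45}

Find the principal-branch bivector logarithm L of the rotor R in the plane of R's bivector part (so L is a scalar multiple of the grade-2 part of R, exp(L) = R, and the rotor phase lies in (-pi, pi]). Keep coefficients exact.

The scalar part of R is - \frac{1}{2}, so the principal-branch rotor phase is pinned; divide the bivector part by its sine to get the unit plane — L is the phase times that plane.
Concretely: cos(phase) = - \frac{1}{2} gives phase = ±\frac{2 \pi}{3}, and since phase/sin(phase) is even the sign is immaterial: L = (phase/sin(phase)) * <R>_2 = (\frac{4 \sqrt{3} \pi}{9}) * <R>_2.
Answer: \frac{5120 \pi}{4869} e_{13} - \frac{3200 \pi}{14607} e_{15} + \frac{640 \pi}{4869} e_{23} - \frac{400 \pi}{14607} e_{25} + \frac{256 \pi}{541} e_{34} - \frac{5650 \pi}{4869} e_{35} + \frac{160 \pi}{1623} e_{45}


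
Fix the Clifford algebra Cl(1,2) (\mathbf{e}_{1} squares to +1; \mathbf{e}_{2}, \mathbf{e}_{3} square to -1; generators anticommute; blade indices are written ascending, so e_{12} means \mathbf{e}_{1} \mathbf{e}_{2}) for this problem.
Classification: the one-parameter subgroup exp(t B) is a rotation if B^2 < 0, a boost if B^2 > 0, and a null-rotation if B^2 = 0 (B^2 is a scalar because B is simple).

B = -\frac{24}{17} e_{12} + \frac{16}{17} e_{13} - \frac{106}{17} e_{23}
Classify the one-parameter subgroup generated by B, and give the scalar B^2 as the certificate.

B^2 term by term: the squares give (-\frac{24}{17})^2*(e_{12})^2 + (\frac{16}{17})^2*(e_{13})^2 + (-\frac{106}{17})^2*(e_{23})^2 = \frac{576}{289}*(+1) + \frac{256}{289}*(+1) + \frac{11236}{289}*(-1) = -36 (each basis 2-blade squares to minus the product of its generators' squares); cross terms between blades sharing an index anticommute and cancel. So B^2 = -36.
Answer: rotation, certificate B^2 = -36. The invariant at work: B^2 = -36 is unchanged by conjugation, hence its sign classifies the subgroup whatever basis B is written in.


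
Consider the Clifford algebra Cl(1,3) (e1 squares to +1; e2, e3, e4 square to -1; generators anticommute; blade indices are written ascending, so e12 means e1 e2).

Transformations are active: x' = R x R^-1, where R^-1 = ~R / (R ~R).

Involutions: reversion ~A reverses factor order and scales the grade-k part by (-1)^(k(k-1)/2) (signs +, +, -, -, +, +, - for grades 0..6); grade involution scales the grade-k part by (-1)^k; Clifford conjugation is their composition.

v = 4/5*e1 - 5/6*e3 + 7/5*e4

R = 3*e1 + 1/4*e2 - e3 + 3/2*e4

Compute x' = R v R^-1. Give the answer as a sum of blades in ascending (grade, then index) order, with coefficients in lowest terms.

~R = 3*e1 + 1/4*e2 - e3 + 3/2*e4, and R ~R = 91/16, so R^-1 = ~R / (91/16).
R v = -8/15 - 1/5*e12 - 17/10*e13 + 3*e14 - 5/24*e23 + 7/20*e24 - 3/20*e34
Answer: -124/91*e1 - 64/1365*e2 + 929/910*e3 - 153/91*e4


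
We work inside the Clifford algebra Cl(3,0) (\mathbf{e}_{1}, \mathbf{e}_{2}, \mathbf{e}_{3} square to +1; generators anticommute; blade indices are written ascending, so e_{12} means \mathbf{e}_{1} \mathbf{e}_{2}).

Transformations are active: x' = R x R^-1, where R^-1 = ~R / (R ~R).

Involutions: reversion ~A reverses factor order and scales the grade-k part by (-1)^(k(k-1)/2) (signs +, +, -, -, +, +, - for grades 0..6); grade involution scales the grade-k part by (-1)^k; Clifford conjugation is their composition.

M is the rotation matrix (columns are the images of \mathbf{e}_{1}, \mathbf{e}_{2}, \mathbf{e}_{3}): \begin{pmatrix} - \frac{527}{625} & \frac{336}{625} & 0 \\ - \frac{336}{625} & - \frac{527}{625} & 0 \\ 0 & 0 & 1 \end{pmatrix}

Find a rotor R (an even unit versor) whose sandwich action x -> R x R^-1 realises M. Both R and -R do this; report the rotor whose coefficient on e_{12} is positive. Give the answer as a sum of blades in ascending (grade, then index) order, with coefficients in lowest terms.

Method: write R = a + b12*e_{12} + b13*e_{13} + b23*e_{23} with a^2 + b12^2 + b13^2 + b23^2 = 1 (so R^-1 = ~R). Expanding the columns R e_j ~R gives tr M = 4a^2 - 1 and, from the antisymmetric part, M21 - M12 = -4a*b12, M13 - M31 = 4a*b13, M32 - M23 = -4a*b23.
Here tr M = -\frac{429}{625}, so a^2 = (1 + tr M)/4 = \frac{49}{625} and a = ±\frac{7}{25}. Taking a = \frac{7}{25}: M21 - M12 = -\frac{672}{625}, M13 - M31 = 0, M32 - M23 = 0, giving b12 = \frac{24}{25}, b13 = 0, b23 = 0, i.e. R = \frac{7}{25} + \frac{24}{25} e_{12}.
Its e_{12} coefficient is already positive.
Answer: \frac{7}{25} + \frac{24}{25} e_{12}. Key observation: the double cover Spin(3) -> SO(3) sends R and -R to the same matrix (trace -\frac{429}{625} here), so the stated sign of the e_{12} coefficient is what selects one sheet.


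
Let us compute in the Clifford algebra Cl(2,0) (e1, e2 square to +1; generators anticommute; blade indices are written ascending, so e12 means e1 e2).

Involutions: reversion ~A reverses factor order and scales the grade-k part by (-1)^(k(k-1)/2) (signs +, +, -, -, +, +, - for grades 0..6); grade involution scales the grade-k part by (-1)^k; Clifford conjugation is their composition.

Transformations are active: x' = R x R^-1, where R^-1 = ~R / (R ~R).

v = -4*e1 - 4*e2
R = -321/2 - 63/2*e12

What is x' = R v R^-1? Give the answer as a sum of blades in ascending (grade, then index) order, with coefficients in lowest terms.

~R = -321/2 + 63/2*e12, and R ~R = 53505/2, so R^-1 = ~R / (53505/2).
R v = 768*e1 + 516*e2
Answer: -31004/5945*e1 - 13028/5945*e2


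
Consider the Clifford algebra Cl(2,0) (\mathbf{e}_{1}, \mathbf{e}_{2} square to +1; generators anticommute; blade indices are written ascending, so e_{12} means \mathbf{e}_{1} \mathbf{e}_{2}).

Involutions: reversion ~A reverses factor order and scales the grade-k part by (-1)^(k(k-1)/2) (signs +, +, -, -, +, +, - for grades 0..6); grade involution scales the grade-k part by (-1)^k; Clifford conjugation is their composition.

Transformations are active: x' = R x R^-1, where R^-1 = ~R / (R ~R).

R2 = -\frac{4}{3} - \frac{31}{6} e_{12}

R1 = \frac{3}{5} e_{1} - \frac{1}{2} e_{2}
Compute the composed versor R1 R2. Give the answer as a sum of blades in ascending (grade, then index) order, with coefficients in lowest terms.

Distribute over the terms of R1 (each basis-blade product reordered to ascending indices, repeated generators contracted through their squares):
(\frac{3}{5} e_{1}) R2 = -\frac{4}{5} e_{1} - \frac{31}{10} e_{2}
(-\frac{1}{2} e_{2}) R2 = -\frac{31}{12} e_{1} + \frac{2}{3} e_{2}
Summing the partial products and collecting blades:
Answer: -\frac{203}{60} e_{1} - \frac{73}{30} e_{2}


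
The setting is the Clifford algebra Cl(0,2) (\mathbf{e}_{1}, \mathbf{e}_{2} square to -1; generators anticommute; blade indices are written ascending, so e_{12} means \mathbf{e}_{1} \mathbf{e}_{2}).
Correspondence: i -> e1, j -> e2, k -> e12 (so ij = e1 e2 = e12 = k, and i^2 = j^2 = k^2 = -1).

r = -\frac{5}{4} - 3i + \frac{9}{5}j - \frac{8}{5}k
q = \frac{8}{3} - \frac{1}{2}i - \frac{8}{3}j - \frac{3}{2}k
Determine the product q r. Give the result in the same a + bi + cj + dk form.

In blades: q = \frac{8}{3} - \frac{1}{2} e_{1} - \frac{8}{3} e_{2} - \frac{3}{2} e_{12}, r = -\frac{5}{4} - 3 e_{1} + \frac{9}{5} e_{2} - \frac{8}{5} e_{12}.
Distribute q over r term by term (generator squares from the signature, products reordered to ascending indices): (\frac{8}{3})*r = -\frac{10}{3} - 8 e_{1} + \frac{24}{5} e_{2} - \frac{64}{15} e_{12}; (-\frac{1}{2} e_{1})*r = -\frac{3}{2} + \frac{5}{8} e_{1} - \frac{4}{5} e_{2} - \frac{9}{10} e_{12}; (-\frac{8}{3} e_{2})*r = \frac{24}{5} + \frac{64}{15} e_{1} + \frac{10}{3} e_{2} - 8 e_{12}; (-\frac{3}{2} e_{12})*r = -\frac{12}{5} + \frac{27}{10} e_{1} + \frac{9}{2} e_{2} + \frac{15}{8} e_{12}.
Sum: -\frac{73}{30} - \frac{49}{120} e_{1} + \frac{71}{6} e_{2} - \frac{271}{24} e_{12}; translating back through the correspondence:
Answer: -\frac{73}{30} - \frac{49}{120}i + \frac{71}{6}j - \frac{271}{24}k


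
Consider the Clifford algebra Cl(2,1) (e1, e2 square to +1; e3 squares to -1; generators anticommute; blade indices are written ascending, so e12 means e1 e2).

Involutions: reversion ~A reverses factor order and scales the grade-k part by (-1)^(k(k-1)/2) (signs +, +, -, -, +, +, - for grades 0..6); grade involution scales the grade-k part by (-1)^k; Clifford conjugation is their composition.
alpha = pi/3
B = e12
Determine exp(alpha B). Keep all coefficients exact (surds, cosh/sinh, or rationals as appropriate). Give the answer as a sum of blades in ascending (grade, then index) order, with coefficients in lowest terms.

B^2 = (1)^2*(e12)^2 = 1*(-1) = -1 (a basis 2-blade squares to minus the product of its generators' squares).
B^2 = -1 — B^2 < 0, so the exponential closes trigonometrically: l = 1, alpha*l = pi/3, so exp(alpha B) = cos(pi/3) + (sin(pi/3)/1)*B = 1/2 + (sqrt(3)/2)*B.
Answer: 1/2 + sqrt(3)/2*e12


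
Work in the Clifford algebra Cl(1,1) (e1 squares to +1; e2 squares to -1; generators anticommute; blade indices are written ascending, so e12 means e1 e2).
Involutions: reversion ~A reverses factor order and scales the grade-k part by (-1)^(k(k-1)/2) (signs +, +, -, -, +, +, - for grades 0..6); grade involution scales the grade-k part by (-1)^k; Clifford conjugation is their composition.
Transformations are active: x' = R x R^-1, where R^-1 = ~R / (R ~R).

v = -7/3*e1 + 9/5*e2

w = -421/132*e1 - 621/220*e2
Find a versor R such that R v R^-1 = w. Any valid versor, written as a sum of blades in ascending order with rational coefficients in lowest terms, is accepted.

Sketch: the shared square 496/225 makes R = v + w = -243/44*e1 - 45/44*e2 the natural versor; its sandwich fixes that direction, negates (v - w)/2, and sends v to w.
Answer: -243/44*e1 - 45/44*e2


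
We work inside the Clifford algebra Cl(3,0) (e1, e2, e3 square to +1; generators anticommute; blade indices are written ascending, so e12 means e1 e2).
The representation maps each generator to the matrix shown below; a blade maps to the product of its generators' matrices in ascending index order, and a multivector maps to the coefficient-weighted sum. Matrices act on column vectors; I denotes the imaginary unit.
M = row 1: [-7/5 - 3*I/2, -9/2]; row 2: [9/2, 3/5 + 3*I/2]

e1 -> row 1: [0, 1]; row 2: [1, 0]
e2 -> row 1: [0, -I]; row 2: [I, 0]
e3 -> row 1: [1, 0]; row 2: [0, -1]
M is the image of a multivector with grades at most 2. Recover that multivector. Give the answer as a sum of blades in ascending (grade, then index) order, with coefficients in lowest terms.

Method: 1, rho(e1), rho(e2), rho(e3) form a trace-orthogonal basis of the 2x2 complex matrices (tr(X Y) = 2 if X = Y, else 0), so M = m0*1 + m1*rho(e1) + m2*rho(e2) + m3*rho(e3) with m0 = tr(M)/2 = -2/5, m1 = tr(M rho(e1))/2 = 0, m2 = tr(M rho(e2))/2 = -9*I/2, m3 = tr(M rho(e3))/2 = -1 - 3*I/2.
Multiplying table entries, the bivector images are rho(e12) = I*rho(e3), rho(e13) = -I*rho(e2), rho(e23) = I*rho(e1); with real blade coefficients the real parts of m0..m3 are the coefficients of 1, e1, e2, e3 and the imaginary parts give the bivectors (e23: Im m1, e13: -Im m2, e12: Im m3).
Answer: -2/5 - e3 - 3/2*e12 + 9/2*e13


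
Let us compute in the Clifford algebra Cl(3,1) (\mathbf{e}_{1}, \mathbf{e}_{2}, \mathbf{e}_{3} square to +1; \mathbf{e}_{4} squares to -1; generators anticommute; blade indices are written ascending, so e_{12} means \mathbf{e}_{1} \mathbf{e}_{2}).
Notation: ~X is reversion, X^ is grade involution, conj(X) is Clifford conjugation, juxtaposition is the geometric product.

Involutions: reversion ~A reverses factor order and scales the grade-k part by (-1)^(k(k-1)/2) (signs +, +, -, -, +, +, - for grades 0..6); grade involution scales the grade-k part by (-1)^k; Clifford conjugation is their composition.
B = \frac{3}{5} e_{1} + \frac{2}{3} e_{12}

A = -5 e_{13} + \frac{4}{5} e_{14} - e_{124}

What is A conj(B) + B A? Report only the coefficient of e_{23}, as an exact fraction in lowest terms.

first term: -3 e_{3} - \frac{14}{75} e_{4} + \frac{10}{3} e_{23} + \frac{1}{15} e_{24}
second term: -3 e_{3} + \frac{86}{75} e_{4} + \frac{10}{3} e_{23} - \frac{17}{15} e_{24}
Answer: \frac{20}{3}


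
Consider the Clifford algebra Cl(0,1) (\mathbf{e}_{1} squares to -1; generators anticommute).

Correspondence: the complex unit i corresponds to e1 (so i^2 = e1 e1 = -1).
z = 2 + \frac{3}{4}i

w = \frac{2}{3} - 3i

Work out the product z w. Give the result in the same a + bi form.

In blades: z = 2 + \frac{3}{4} e_{1}, w = \frac{2}{3} - 3 e_{1}.
Distribute z over w term by term (generator squares from the signature, products reordered to ascending indices): (2)*w = \frac{4}{3} - 6 e_{1}; (\frac{3}{4} e_{1})*w = \frac{9}{4} + \frac{1}{2} e_{1}.
Sum: \frac{43}{12} - \frac{11}{2} e_{1}; translating back through the correspondence:
Answer: \frac{43}{12} - \frac{11}{2}i


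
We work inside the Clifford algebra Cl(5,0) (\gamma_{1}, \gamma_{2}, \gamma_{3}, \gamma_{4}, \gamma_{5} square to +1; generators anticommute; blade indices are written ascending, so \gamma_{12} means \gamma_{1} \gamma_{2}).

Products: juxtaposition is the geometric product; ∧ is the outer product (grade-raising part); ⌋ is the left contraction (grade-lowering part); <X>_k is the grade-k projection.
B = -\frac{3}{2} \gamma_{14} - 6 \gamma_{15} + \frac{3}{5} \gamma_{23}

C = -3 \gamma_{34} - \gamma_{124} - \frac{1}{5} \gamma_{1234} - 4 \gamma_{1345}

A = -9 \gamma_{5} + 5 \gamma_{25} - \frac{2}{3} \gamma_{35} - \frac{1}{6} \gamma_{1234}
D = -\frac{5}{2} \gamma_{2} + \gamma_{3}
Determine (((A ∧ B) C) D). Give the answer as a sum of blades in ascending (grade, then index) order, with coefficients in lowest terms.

step 1: \frac{27}{2} \gamma_{145} - \frac{27}{5} \gamma_{235} + \frac{15}{2} \gamma_{1245} - \gamma_{1345}
step 2: 4 + 54 \gamma_{3} - \frac{15}{2} \gamma_{5} - 3 \gamma_{15} - 30 \gamma_{23} + \frac{133}{10} \gamma_{25} - \frac{3}{2} \gamma_{35} - \frac{108}{5} \gamma_{124} + \frac{81}{2} \gamma_{135} - \frac{27}{25} \gamma_{145} + \frac{17}{10} \gamma_{235} + \frac{81}{5} \gamma_{245} + \frac{45}{2} \gamma_{1235} + \frac{27}{5} \gamma_{1345}
step 3: 54 - 40 \gamma_{2} - 71 \gamma_{3} + \frac{139}{4} \gamma_{5} - 54 \gamma_{14} - \frac{81}{2} \gamma_{15} + 135 \gamma_{23} - \frac{409}{20} \gamma_{25} + \frac{13}{4} \gamma_{35} - \frac{81}{2} \gamma_{45} - 30 \gamma_{125} - \frac{213}{4} \gamma_{135} + \frac{27}{5} \gamma_{145} - \frac{191}{20} \gamma_{235} + \frac{108}{5} \gamma_{1234} - \frac{405}{4} \gamma_{1235} + \frac{27}{10} \gamma_{1245} - \frac{27}{25} \gamma_{1345} + \frac{81}{5} \gamma_{2345} + \frac{27}{2} \gamma_{12345}
Answer: 54 - 40 \gamma_{2} - 71 \gamma_{3} + \frac{139}{4} \gamma_{5} - 54 \gamma_{14} - \frac{81}{2} \gamma_{15} + 135 \gamma_{23} - \frac{409}{20} \gamma_{25} + \frac{13}{4} \gamma_{35} - \frac{81}{2} \gamma_{45} - 30 \gamma_{125} - \frac{213}{4} \gamma_{135} + \frac{27}{5} \gamma_{145} - \frac{191}{20} \gamma_{235} + \frac{108}{5} \gamma_{1234} - \frac{405}{4} \gamma_{1235} + \frac{27}{10} \gamma_{1245} - \frac{27}{25} \gamma_{1345} + \frac{81}{5} \gamma_{2345} + \frac{27}{2} \gamma_{12345}


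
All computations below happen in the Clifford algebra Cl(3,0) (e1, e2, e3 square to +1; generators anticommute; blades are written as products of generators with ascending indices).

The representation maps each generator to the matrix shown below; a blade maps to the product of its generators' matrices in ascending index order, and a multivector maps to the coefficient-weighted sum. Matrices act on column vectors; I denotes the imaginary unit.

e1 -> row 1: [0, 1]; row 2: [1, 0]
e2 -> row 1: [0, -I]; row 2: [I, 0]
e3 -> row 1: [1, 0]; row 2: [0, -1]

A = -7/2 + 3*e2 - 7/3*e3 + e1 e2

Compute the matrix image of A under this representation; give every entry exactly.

Bivector images (products of the table entries): rho(e1 e2) = rho(e1)rho(e2) = row 1: [I, 0]; row 2: [0, -I].
M = (-7/2)*1 + (3)*rho(e2) + (-7/3)*rho(e3) + (1)*rho(e1 e2), summed entrywise (1 is the identity matrix):
Answer: row 1: [-35/6 + I, -3*I]; row 2: [3*I, -7/6 - I]


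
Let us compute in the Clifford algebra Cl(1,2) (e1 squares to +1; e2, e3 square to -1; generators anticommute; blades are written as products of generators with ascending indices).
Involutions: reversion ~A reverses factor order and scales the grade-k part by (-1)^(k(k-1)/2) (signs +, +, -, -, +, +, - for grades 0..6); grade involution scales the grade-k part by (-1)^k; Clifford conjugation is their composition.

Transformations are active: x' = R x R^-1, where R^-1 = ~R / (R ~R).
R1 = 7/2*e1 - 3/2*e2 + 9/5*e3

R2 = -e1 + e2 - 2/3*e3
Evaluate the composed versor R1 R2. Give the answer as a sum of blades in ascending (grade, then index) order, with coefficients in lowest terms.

Distribute over the terms of R1 (each basis-blade product reordered to ascending indices, repeated generators contracted through their squares):
(7/2*e1) R2 = -7/2 + 7/2*e1 e2 - 7/3*e1 e3
(-3/2*e2) R2 = 3/2 - 3/2*e1 e2 + e2 e3
(9/5*e3) R2 = 6/5 + 9/5*e1 e3 - 9/5*e2 e3
Summing the partial products and collecting blades:
Answer: -4/5 + 2*e1 e2 - 8/15*e1 e3 - 4/5*e2 e3


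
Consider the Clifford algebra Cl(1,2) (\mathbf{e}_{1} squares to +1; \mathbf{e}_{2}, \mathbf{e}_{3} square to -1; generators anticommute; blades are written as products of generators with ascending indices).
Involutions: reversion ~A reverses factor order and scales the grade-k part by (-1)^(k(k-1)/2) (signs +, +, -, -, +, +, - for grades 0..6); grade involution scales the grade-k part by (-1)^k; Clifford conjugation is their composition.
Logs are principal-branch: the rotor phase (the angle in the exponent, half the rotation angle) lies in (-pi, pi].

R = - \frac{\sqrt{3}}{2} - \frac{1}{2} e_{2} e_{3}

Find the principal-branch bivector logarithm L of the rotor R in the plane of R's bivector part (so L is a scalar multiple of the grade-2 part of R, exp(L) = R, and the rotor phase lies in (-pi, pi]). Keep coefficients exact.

The scalar part of R is - \frac{\sqrt{3}}{2}, which fixes the principal-branch rotor phase; the unit plane is then the bivector part divided by the sine of that phase, and L is that plane scaled by the phase.
Concretely: cos(phase) = - \frac{\sqrt{3}}{2} gives phase = ±\frac{5 \pi}{6}, and since phase/sin(phase) is even the sign is immaterial: L = (phase/sin(phase)) * <R>_2 = (\frac{5 \pi}{3}) * <R>_2.
Answer: - \frac{5 \pi}{6} e_{2} e_{3}


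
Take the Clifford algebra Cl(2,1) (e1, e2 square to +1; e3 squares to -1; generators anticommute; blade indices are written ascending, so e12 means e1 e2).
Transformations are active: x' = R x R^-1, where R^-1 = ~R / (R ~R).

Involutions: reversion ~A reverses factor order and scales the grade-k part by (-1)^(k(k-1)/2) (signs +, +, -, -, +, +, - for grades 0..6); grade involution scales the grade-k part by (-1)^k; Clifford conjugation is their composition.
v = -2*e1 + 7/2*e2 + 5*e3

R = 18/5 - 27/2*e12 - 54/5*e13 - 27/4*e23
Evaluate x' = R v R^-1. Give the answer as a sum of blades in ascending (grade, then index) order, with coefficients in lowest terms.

~R = 18/5 + 27/2*e12 + 54/5*e13 + 27/4*e23, and R ~R = 13203/400, so R^-1 = ~R / (13203/400).
R v = -9/20*e1 + 387/20*e2 + 801/40*e3 - 81/5*e123
Answer: -770/163*e1 + 3691/326*e2 + 2057/163*e3


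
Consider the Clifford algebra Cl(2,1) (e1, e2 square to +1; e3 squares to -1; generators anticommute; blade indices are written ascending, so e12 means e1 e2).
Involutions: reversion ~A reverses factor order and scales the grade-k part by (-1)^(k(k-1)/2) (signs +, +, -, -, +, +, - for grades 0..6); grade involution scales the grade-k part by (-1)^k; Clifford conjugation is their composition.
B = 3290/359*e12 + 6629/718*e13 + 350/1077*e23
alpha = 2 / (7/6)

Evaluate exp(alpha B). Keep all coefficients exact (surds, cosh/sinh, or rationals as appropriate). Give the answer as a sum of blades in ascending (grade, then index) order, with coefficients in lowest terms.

B^2 term by term: the squares give (3290/359)^2*(e12)^2 + (6629/718)^2*(e13)^2 + (350/1077)^2*(e23)^2 = 10824100/128881*(-1) + 43943641/515524*(+1) + 122500/1159929*(+1) = 49/36 (each basis 2-blade squares to minus the product of its generators' squares); cross terms between blades sharing an index anticommute and cancel. So B^2 = 49/36.
B^2 = 49/36 — hyperbolic case — the even/odd split gives cosh and sinh: l = 7/6, alpha*l = 2, so exp(alpha B) = cosh(2) + (sinh(2)/(7/6))*B = cosh(2) + (6*sinh(2)/7)*B.
Answer: cosh(2) + 2820*sinh(2)/359*e12 + 2841*sinh(2)/359*e13 + 100*sinh(2)/359*e23


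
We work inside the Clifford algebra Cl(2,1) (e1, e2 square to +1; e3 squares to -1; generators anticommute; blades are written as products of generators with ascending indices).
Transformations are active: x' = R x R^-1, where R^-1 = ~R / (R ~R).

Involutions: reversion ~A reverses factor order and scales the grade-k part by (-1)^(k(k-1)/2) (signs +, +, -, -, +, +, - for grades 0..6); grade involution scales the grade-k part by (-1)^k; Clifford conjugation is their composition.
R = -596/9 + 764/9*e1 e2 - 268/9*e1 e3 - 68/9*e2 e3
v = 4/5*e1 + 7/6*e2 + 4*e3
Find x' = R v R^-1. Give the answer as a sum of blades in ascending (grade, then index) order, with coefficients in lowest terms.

~R = -596/9 - 764/9*e1 e2 + 268/9*e1 e3 + 68/9*e2 e3, and R ~R = 287488/27, so R^-1 = ~R / (287488/27).
R v = 22298/135*e1 - 15518/135*e2 - 31354/135*e3 + 49714/135*e1 e2 e3
Answer: -47137/20214*e1 - 60527/33690*e2 + 96233/20214*e3


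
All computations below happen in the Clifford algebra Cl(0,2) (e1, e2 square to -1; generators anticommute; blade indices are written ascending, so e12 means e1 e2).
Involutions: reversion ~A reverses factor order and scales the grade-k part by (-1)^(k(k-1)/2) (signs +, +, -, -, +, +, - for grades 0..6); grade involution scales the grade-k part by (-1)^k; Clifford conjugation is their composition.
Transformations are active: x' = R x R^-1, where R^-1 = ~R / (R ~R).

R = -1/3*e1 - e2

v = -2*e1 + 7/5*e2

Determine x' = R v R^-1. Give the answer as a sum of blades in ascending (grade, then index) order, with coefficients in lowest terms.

~R = -1/3*e1 - e2, and R ~R = -10/9, so R^-1 = ~R / (-10/9).
R v = 11/15 - 37/15*e12
Answer: 61/25*e1 - 2/25*e2
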